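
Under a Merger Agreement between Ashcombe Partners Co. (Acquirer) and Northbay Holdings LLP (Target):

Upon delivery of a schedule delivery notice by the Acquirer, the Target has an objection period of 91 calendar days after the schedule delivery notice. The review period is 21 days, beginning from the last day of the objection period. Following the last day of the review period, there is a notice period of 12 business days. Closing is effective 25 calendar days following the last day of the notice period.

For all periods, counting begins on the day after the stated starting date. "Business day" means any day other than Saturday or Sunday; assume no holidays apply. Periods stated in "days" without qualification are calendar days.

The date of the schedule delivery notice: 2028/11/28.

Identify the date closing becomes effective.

The last day of the objection period: 91 calendar days after 2028/11/28 is 2029/02/27.
The last day of the review period: 21 calendar days after 2029/02/27 is 2029/03/20.
From Tuesday, 2029/03/20, 12 business days (Mar 21, Mar 22, Mar 23, Mar 26, …, Apr 3, Apr 4, Apr 5, skipping weekends) brings us to Thursday, 2029/04/05, which is the last day of the notice period.
The date closing becomes effective: 2029/04/05 + 25 days = 2029/04/30.

2029/04/30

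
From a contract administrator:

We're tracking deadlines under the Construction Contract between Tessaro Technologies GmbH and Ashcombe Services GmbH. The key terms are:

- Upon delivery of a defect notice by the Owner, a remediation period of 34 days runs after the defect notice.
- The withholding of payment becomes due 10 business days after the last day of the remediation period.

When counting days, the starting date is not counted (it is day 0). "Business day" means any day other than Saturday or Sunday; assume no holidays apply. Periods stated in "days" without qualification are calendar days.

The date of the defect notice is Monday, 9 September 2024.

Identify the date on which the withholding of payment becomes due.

25 October 2024

The last day of the remediation period: 34 calendar days after 9 September 2024 is 13 October 2024.
From Sunday, 13 October 2024, 10 business days (Oct 14, Oct 15, Oct 16, Oct 17, Oct 18, Oct 21, Oct 22, Oct 23, Oct 24, Oct 25, skipping weekends) brings us to Friday, 25 October 2024, which is the date on which the withholding of payment becomes due.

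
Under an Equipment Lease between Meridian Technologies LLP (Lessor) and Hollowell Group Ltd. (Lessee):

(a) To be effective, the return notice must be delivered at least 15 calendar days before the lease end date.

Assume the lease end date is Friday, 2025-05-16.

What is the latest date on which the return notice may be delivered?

2025-05-16 minus 15 days is 2025-05-01.

2025-05-01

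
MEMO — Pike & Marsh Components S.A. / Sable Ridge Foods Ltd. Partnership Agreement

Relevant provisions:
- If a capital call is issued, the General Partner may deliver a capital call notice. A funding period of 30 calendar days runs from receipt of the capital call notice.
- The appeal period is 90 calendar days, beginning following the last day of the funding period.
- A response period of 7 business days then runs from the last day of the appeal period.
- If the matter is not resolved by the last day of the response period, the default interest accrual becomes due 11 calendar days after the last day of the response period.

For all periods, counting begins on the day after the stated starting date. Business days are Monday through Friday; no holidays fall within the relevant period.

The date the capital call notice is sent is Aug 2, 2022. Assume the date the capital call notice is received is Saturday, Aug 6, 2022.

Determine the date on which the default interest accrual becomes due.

Adding 30 calendar days to Aug 6, 2022 gives Sep 5, 2022, which is the last day of the funding period.
The last day of the appeal period: Sep 5, 2022 + 90 days = Dec 4, 2022.
The last day of the response period: counting 7 business days from Sunday, Dec 4, 2022 (Dec 5, Dec 6, Dec 7, Dec 8, Dec 9, Dec 12, Dec 13, skipping weekends) reaches Tuesday, Dec 13, 2022.
The date on which the default interest accrual becomes due: Dec 13, 2022 + 11 days = Dec 24, 2022.

Dec 24, 2022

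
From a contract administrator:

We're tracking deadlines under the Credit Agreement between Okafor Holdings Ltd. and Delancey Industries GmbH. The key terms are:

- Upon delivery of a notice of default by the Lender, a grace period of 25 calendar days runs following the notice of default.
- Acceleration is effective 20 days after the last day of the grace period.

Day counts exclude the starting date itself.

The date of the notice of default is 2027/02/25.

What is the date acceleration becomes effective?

The last day of the grace period: 2027/02/25 + 25 days = 2027/03/22.
The date acceleration becomes effective: 20 calendar days after 2027/03/22 is 2027/04/11.

2027/04/11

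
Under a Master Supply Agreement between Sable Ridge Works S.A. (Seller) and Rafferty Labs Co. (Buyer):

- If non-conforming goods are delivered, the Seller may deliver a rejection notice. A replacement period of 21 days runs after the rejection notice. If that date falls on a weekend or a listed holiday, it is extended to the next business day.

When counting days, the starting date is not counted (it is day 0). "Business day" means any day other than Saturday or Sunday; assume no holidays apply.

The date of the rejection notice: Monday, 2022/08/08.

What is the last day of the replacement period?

2022/08/29

Adding 21 calendar days to 2022/08/08 gives 2022/08/29, which is the last day of the replacement period. 2022/08/29 is a Monday, so no roll-forward applies.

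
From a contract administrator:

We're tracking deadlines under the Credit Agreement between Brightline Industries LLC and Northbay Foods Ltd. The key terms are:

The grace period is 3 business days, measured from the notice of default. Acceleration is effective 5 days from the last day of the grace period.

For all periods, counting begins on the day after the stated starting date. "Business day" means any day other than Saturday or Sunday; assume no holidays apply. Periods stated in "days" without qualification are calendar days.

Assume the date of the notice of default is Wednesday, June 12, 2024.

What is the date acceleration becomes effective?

The last day of the grace period: counting 3 business days from Wednesday, June 12, 2024 (Jun 13, Jun 14, Jun 17, skipping weekends) reaches Monday, June 17, 2024.
The date acceleration becomes effective: 5 calendar days after June 17, 2024 is June 22, 2024.

June 22, 2024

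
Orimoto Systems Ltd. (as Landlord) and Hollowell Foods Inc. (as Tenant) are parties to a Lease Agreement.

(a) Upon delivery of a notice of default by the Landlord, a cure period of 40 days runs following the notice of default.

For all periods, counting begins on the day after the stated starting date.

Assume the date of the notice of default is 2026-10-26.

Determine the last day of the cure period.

2026-12-05

The last day of the cure period: 40 calendar days after 2026-10-26 is 2026-12-05.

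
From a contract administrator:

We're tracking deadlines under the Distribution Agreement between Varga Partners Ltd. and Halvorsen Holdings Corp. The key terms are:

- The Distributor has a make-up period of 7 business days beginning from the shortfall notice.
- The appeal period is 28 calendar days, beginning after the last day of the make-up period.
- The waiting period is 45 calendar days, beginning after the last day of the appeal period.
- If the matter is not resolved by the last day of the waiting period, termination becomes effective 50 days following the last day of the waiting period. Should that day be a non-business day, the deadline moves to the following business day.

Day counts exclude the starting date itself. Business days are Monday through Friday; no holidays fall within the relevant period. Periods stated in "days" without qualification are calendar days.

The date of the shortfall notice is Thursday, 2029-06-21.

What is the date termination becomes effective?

2029-11-02

From Thursday, 2029-06-21, 7 business days (Jun 22, Jun 25, Jun 26, Jun 27, Jun 28, Jun 29, Jul 2, skipping weekends) brings us to Monday, 2029-07-02, which is the last day of the make-up period.
Adding 28 calendar days to 2029-07-02 gives 2029-07-30, which is the last day of the appeal period.
Adding 45 calendar days to 2029-07-30 gives 2029-09-13, which is the last day of the waiting period.
Adding 50 calendar days to 2029-09-13 gives 2029-11-02, which is the date termination becomes effective. 2029-11-02 is a Friday, so no roll-forward applies.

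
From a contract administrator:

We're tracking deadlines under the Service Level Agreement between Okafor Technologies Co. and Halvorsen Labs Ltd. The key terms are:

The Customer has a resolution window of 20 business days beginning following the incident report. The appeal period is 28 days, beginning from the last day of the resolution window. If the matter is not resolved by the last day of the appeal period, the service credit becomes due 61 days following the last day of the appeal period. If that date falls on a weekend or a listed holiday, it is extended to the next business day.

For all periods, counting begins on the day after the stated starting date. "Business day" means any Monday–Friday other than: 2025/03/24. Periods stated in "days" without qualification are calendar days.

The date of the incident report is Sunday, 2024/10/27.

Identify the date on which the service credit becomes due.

2025/02/19

The last day of the resolution window: counting 20 business days from Sunday, 2024/10/27 (Oct 28, Oct 29, Oct 30, Oct 31, …, Nov 20, Nov 21, Nov 22, skipping weekends) reaches Friday, 2024/11/22.
The last day of the appeal period: 28 calendar days after 2024/11/22 is 2024/12/20.
The date on which the service credit becomes due: 2024/12/20 + 61 days = 2025/02/19. 2025/02/19 is a Wednesday and is not a listed holiday, so no roll-forward applies.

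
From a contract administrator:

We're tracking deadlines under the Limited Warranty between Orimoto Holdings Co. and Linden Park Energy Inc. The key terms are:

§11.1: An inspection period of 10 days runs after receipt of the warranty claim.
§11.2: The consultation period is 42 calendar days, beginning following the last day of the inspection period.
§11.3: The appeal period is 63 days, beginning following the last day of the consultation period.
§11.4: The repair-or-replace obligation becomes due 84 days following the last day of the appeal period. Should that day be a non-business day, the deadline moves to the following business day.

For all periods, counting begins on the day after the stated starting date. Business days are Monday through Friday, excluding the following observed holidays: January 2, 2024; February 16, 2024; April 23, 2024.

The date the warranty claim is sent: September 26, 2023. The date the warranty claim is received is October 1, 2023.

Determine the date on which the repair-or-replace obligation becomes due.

The last day of the inspection period: 10 calendar days after October 1, 2023 is October 11, 2023.
The last day of the consultation period: 42 calendar days after October 11, 2023 is November 22, 2023.
The last day of the appeal period: 63 calendar days after November 22, 2023 is January 24, 2024.
Adding 84 calendar days to January 24, 2024 gives April 17, 2024, which is the date on which the repair-or-replace obligation becomes due. April 17, 2024 is a Wednesday and is not a listed holiday, so no roll-forward applies.

April 17, 2024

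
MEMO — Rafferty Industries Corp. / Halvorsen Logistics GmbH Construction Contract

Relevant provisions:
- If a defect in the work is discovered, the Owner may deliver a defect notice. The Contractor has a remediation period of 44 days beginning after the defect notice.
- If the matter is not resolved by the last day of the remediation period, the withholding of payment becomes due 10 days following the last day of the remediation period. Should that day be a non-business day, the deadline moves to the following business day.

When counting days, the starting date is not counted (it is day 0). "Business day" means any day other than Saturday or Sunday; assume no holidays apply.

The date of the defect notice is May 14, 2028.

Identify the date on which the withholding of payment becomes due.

The last day of the remediation period: 44 calendar days after May 14, 2028 is Jun 27, 2028.
Adding 10 calendar days to Jun 27, 2028 gives Jul 7, 2028, which is the date on which the withholding of payment becomes due. Jul 7, 2028 is a Friday, so no roll-forward applies.

Jul 7, 2028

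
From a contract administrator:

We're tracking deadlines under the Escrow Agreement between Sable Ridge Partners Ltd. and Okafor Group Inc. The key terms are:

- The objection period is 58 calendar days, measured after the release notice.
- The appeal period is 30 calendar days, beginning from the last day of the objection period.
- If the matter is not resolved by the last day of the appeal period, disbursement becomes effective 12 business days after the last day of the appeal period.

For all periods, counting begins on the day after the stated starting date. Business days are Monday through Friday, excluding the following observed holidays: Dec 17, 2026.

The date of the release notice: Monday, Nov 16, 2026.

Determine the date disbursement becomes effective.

The last day of the objection period: Nov 16, 2026 + 58 days = Jan 13, 2027.
The last day of the appeal period: 30 calendar days after Jan 13, 2027 is Feb 12, 2027.
From Friday, Feb 12, 2027, 12 business days (Feb 15, Feb 16, Feb 17, Feb 18, …, Feb 26, Mar 1, Mar 2, skipping weekends) brings us to Tuesday, Mar 2, 2027, which is the date disbursement becomes effective.

Mar 2, 2027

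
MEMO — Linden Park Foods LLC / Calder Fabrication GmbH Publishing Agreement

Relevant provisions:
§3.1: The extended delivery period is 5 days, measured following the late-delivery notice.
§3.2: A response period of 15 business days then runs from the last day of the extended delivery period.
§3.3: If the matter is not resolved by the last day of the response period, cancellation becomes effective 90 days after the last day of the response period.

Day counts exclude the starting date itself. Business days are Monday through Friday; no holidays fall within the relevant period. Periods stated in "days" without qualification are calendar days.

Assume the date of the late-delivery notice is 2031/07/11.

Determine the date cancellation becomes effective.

Adding 5 calendar days to 2031/07/11 gives 2031/07/16, which is the last day of the extended delivery period.
The last day of the response period: 15 business days after Wednesday, 2031/07/16, skipping weekends — Jul 17, Jul 18, Jul 21, Jul 22, …, Aug 4, Aug 5, Aug 6 — lands on Wednesday, 2031/08/06.
Adding 90 calendar days to 2031/08/06 gives 2031/11/04, which is the date cancellation becomes effective.

2031/11/04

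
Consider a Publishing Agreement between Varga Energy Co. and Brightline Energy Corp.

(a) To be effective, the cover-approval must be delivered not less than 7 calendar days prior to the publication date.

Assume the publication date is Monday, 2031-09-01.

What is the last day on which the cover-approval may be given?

2031-09-01 minus 7 days is 2031-08-25.

2031-08-25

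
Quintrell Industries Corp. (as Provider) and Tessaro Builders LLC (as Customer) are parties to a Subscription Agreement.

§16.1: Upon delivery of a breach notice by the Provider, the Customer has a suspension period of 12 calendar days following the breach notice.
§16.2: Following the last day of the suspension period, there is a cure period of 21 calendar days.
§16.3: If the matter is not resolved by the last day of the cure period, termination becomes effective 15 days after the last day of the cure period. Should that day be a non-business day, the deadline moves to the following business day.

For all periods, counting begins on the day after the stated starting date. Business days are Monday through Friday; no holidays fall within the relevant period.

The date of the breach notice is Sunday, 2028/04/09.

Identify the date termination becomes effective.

The last day of the suspension period: 12 calendar days after 2028/04/09 is 2028/04/21.
The last day of the cure period: 21 calendar days after 2028/04/21 is 2028/05/12.
Adding 15 calendar days to 2028/05/12 gives 2028/05/27, which is the date termination becomes effective. That falls on a Saturday, so it rolls to the next business day, Monday, 2028/05/29.

2028/05/29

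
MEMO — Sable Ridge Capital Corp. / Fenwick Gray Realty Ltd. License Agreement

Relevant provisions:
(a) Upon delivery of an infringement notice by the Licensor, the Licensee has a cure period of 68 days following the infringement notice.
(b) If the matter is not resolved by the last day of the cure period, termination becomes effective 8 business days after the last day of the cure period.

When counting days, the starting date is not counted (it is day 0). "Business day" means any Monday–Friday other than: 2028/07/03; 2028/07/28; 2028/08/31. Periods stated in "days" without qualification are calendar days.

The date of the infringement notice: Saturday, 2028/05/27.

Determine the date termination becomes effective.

Adding 68 calendar days to 2028/05/27 gives 2028/08/03, which is the last day of the cure period.
The date termination becomes effective: 8 business days after Thursday, 2028/08/03, skipping weekends — Aug 4, Aug 7, Aug 8, Aug 9, Aug 10, Aug 11, Aug 14, Aug 15 — lands on Tuesday, 2028/08/15.

2028/08/15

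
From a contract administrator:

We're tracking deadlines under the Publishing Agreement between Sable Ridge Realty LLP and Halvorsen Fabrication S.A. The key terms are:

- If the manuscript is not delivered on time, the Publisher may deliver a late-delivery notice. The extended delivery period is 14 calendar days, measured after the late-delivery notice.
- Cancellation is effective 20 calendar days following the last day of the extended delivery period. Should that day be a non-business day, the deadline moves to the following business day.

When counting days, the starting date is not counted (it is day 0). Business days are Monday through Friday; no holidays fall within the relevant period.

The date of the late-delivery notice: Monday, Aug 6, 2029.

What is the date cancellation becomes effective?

Sep 10, 2029

The last day of the extended delivery period: 14 calendar days after Aug 6, 2029 is Aug 20, 2029.
The date cancellation becomes effective: 20 calendar days after Aug 20, 2029 is Sep 9, 2029. That falls on a Sunday, so it rolls to the next business day, Monday, Sep 10, 2029.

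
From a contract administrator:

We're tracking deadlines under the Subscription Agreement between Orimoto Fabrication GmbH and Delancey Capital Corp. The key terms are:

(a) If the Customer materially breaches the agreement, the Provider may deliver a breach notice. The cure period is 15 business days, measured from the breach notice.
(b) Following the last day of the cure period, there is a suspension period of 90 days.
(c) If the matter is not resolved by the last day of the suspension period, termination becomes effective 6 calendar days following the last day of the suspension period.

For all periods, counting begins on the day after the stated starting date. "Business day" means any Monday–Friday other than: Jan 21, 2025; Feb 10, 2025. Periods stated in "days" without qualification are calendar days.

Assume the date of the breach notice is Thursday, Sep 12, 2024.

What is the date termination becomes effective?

The last day of the cure period: counting 15 business days from Thursday, Sep 12, 2024 (Sep 13, Sep 16, Sep 17, Sep 18, …, Oct 1, Oct 2, Oct 3, skipping weekends) reaches Thursday, Oct 3, 2024.
The last day of the suspension period: Oct 3, 2024 + 90 days = Jan 1, 2025.
The date termination becomes effective: Jan 1, 2025 + 6 days = Jan 7, 2025.

Jan 7, 2025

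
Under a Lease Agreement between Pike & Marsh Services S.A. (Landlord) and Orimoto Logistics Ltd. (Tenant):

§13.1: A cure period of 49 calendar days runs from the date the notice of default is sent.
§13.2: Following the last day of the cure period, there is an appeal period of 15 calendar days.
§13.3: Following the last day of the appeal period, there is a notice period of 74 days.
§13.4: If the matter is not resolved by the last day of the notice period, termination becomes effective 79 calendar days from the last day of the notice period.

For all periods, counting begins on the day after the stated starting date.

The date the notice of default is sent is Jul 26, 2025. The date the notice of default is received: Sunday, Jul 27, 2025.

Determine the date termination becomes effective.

Feb 28, 2026

The last day of the cure period: 49 calendar days after Jul 26, 2025 is Sep 13, 2025.
Adding 15 calendar days to Sep 13, 2025 gives Sep 28, 2025, which is the last day of the appeal period.
The last day of the notice period: Sep 28, 2025 + 74 days = Dec 11, 2025.
The date termination becomes effective: Dec 11, 2025 + 79 days = Feb 28, 2026.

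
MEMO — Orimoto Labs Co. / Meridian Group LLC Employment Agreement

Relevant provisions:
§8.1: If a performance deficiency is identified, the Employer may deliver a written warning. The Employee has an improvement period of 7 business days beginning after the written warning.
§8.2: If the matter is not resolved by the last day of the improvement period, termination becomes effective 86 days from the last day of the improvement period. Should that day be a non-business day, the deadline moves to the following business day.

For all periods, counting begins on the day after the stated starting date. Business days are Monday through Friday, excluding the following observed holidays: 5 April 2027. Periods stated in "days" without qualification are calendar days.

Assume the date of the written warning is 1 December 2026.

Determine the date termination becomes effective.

8 March 2027

From Tuesday, 1 December 2026, 7 business days (Dec 2, Dec 3, Dec 4, Dec 7, Dec 8, Dec 9, Dec 10, skipping weekends) brings us to Thursday, 10 December 2026, which is the last day of the improvement period.
Adding 86 calendar days to 10 December 2026 gives 6 March 2027, which is the date termination becomes effective. That falls on a Saturday, so it rolls to the next business day, Monday, 8 March 2027.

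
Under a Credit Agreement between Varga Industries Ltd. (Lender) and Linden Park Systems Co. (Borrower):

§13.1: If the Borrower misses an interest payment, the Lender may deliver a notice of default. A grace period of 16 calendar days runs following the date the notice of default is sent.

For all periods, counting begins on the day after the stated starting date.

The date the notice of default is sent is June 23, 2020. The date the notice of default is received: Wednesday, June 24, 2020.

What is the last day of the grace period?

July 9, 2020

The last day of the grace period: June 23, 2020 + 16 days = July 9, 2020.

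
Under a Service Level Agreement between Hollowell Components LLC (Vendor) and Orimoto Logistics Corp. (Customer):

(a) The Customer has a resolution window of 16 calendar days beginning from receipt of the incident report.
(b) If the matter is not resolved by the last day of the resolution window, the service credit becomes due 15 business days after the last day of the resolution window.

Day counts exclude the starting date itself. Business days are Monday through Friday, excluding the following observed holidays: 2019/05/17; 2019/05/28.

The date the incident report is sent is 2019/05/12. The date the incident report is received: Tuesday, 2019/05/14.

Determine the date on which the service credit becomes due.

2019/06/20

The last day of the resolution window: 16 calendar days after 2019/05/14 is 2019/05/30.
The date on which the service credit becomes due: 15 business days after Thursday, 2019/05/30, skipping weekends — May 31, Jun 3, Jun 4, Jun 5, …, Jun 18, Jun 19, Jun 20 — lands on Thursday, 2019/06/20.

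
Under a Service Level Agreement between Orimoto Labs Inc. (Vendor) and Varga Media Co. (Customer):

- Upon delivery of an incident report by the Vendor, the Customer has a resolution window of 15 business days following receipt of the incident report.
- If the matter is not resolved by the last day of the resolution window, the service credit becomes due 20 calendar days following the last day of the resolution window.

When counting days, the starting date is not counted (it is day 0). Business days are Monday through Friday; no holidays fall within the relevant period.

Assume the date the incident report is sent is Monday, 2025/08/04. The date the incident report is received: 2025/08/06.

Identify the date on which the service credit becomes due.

From Wednesday, 2025/08/06, 15 business days (Aug 7, Aug 8, Aug 11, Aug 12, …, Aug 25, Aug 26, Aug 27, skipping weekends) brings us to Wednesday, 2025/08/27, which is the last day of the resolution window.
The date on which the service credit becomes due: 2025/08/27 + 20 days = 2025/09/16.

2025/09/16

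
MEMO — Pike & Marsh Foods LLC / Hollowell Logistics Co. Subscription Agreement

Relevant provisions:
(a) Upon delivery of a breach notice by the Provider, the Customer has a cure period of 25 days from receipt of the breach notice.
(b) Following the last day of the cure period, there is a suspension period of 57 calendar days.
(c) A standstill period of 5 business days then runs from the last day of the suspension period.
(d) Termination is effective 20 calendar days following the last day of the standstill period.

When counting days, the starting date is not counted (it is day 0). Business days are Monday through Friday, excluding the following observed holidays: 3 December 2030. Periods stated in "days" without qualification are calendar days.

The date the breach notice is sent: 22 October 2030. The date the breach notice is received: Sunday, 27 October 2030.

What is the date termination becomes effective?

The last day of the cure period: 25 calendar days after 27 October 2030 is 21 November 2030.
Adding 57 calendar days to 21 November 2030 gives 17 January 2031, which is the last day of the suspension period.
From Friday, 17 January 2031, 5 business days (Jan 20, Jan 21, Jan 22, Jan 23, Jan 24, skipping weekends) brings us to Friday, 24 January 2031, which is the last day of the standstill period.
The date termination becomes effective: 24 January 2031 + 20 days = 13 February 2031.

13 February 2031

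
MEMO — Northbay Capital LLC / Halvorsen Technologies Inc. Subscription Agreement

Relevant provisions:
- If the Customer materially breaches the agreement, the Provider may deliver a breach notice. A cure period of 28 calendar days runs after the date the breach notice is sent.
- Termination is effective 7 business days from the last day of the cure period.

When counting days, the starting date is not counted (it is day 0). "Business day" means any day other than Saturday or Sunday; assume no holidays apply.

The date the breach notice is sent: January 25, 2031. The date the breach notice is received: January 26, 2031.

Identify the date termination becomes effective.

The last day of the cure period: January 25, 2031 + 28 days = February 22, 2031.
From Saturday, February 22, 2031, 7 business days (Feb 24, Feb 25, Feb 26, Feb 27, Feb 28, Mar 3, Mar 4, skipping weekends) brings us to Tuesday, March 4, 2031, which is the date termination becomes effective.

March 4, 2031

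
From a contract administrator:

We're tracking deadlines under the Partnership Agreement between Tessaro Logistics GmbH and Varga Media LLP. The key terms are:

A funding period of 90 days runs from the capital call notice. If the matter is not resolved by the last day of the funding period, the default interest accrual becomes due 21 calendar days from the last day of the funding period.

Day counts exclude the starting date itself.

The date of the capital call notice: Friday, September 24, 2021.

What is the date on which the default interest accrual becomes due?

January 13, 2022

Adding 90 calendar days to September 24, 2021 gives December 23, 2021, which is the last day of the funding period.
The date on which the default interest accrual becomes due: 21 calendar days after December 23, 2021 is January 13, 2022.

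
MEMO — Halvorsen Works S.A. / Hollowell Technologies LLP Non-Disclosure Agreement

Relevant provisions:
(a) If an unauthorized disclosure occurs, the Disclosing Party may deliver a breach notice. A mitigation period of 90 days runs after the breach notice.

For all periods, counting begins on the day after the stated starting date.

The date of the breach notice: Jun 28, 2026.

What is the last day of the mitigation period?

Sep 26, 2026

The last day of the mitigation period: Jun 28, 2026 + 90 days = Sep 26, 2026.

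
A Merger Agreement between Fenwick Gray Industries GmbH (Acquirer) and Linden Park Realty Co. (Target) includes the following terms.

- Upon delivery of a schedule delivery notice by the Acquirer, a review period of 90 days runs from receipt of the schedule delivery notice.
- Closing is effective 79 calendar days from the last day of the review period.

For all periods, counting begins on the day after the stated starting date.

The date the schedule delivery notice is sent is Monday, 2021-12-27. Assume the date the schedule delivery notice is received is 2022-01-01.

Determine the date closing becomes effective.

2022-06-19

The last day of the review period: 90 calendar days after 2022-01-01 is 2022-04-01.
The date closing becomes effective: 79 calendar days after 2022-04-01 is 2022-06-19.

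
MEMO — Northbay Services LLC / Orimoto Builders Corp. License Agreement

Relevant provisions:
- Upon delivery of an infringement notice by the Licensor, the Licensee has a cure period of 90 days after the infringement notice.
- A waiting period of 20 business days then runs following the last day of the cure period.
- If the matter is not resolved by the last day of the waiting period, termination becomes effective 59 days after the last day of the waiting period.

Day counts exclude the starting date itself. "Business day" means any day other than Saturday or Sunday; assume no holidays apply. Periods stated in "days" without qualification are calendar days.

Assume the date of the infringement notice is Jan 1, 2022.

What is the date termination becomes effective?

The last day of the cure period: 90 calendar days after Jan 1, 2022 is Apr 1, 2022.
The last day of the waiting period: counting 20 business days from Friday, Apr 1, 2022 (Apr 4, Apr 5, Apr 6, Apr 7, …, Apr 27, Apr 28, Apr 29, skipping weekends) reaches Friday, Apr 29, 2022.
The date termination becomes effective: Apr 29, 2022 + 59 days = Jun 27, 2022.

Jun 27, 2022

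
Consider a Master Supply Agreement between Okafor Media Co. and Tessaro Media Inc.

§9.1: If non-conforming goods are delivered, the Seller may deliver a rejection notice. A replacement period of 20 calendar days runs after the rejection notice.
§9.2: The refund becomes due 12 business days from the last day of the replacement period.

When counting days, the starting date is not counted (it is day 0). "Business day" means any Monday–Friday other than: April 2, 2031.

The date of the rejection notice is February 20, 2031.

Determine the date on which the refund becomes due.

The last day of the replacement period: 20 calendar days after February 20, 2031 is March 12, 2031.
From Wednesday, March 12, 2031, 12 business days (Mar 13, Mar 14, Mar 17, Mar 18, …, Mar 26, Mar 27, Mar 28, skipping weekends) brings us to Friday, March 28, 2031, which is the date on which the refund becomes due.

March 28, 2031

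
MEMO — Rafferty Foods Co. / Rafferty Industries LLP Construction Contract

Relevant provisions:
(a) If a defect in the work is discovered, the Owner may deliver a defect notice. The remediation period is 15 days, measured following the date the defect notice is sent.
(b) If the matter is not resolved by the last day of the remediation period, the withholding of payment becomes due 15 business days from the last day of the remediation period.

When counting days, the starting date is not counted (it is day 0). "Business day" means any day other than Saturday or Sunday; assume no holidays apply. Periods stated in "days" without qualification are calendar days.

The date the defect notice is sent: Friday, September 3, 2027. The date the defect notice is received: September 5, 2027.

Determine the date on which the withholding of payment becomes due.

Adding 15 calendar days to September 3, 2027 gives September 18, 2027, which is the last day of the remediation period.
From Saturday, September 18, 2027, 15 business days (Sep 20, Sep 21, Sep 22, Sep 23, …, Oct 6, Oct 7, Oct 8, skipping weekends) brings us to Friday, October 8, 2027, which is the date on which the withholding of payment becomes due.

October 8, 2027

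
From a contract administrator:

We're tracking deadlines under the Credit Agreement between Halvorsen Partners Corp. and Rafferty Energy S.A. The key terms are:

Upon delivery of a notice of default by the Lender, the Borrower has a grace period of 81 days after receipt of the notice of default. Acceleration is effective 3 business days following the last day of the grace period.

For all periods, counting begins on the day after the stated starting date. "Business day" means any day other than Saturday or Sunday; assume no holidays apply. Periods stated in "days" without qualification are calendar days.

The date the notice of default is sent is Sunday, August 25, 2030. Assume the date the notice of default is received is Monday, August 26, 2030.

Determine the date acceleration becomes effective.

The last day of the grace period: 81 calendar days after August 26, 2030 is November 15, 2030.
The date acceleration becomes effective: 3 business days after Friday, November 15, 2030, skipping weekends — Nov 18, Nov 19, Nov 20 — lands on Wednesday, November 20, 2030.

November 20, 2030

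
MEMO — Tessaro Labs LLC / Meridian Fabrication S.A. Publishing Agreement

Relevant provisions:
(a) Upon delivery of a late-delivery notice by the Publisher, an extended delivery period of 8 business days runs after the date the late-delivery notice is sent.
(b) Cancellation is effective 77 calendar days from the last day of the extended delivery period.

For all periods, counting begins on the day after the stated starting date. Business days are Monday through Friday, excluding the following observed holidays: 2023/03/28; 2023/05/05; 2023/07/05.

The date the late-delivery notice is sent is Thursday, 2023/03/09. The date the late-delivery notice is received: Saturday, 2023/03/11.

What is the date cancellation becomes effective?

The last day of the extended delivery period: counting 8 business days from Thursday, 2023/03/09 (Mar 10, Mar 13, Mar 14, Mar 15, Mar 16, Mar 17, Mar 20, Mar 21, skipping weekends) reaches Tuesday, 2023/03/21.
The date cancellation becomes effective: 77 calendar days after 2023/03/21 is 2023/06/06.

2023/06/06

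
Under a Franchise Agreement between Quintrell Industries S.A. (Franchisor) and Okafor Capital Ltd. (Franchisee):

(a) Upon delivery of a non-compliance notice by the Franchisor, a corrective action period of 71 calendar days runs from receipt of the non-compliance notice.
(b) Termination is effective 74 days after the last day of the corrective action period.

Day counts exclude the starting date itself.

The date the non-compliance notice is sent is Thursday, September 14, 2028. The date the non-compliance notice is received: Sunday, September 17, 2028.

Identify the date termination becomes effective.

February 9, 2029

The last day of the corrective action period: September 17, 2028 + 71 days = November 27, 2028.
The date termination becomes effective: 74 calendar days after November 27, 2028 is February 9, 2029.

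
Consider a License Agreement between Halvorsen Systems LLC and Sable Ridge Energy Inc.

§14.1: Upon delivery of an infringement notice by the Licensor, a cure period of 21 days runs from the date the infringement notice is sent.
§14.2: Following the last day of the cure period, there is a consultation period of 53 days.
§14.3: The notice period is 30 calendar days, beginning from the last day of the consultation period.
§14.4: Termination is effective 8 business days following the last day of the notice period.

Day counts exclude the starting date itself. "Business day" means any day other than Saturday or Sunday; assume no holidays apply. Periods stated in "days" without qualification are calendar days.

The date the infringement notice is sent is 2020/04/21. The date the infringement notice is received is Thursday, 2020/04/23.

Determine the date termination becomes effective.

The last day of the cure period: 2020/04/21 + 21 days = 2020/05/12.
Adding 53 calendar days to 2020/05/12 gives 2020/07/04, which is the last day of the consultation period.
The last day of the notice period: 30 calendar days after 2020/07/04 is 2020/08/03.
The date termination becomes effective: counting 8 business days from Monday, 2020/08/03 (Aug 4, Aug 5, Aug 6, Aug 7, Aug 10, Aug 11, Aug 12, Aug 13, skipping weekends) reaches Thursday, 2020/08/13.

2020/08/13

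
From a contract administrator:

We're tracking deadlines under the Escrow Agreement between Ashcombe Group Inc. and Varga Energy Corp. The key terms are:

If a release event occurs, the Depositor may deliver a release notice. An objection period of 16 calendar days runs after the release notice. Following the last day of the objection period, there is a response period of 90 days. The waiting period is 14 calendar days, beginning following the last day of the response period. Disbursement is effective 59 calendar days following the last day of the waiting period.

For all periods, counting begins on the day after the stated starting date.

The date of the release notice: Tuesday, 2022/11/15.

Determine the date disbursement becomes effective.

2023/05/13

The last day of the objection period: 2022/11/15 + 16 days = 2022/12/01.
The last day of the response period: 90 calendar days after 2022/12/01 is 2023/03/01.
The last day of the waiting period: 14 calendar days after 2023/03/01 is 2023/03/15.
The date disbursement becomes effective: 59 calendar days after 2023/03/15 is 2023/05/13.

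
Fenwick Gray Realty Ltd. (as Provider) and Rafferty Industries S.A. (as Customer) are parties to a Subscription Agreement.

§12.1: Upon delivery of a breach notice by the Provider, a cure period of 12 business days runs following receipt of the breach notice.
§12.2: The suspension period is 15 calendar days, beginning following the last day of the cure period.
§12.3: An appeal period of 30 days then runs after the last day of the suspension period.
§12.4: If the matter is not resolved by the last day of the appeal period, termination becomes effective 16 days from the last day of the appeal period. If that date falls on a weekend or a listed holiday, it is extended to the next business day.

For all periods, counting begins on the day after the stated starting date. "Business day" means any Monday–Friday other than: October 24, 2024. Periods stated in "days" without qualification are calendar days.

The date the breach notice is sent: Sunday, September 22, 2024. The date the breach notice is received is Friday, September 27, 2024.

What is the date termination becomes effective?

From Friday, September 27, 2024, 12 business days (Sep 30, Oct 1, Oct 2, Oct 3, …, Oct 11, Oct 14, Oct 15, skipping weekends) brings us to Tuesday, October 15, 2024, which is the last day of the cure period.
The last day of the suspension period: 15 calendar days after October 15, 2024 is October 30, 2024.
Adding 30 calendar days to October 30, 2024 gives November 29, 2024, which is the last day of the appeal period.
The date termination becomes effective: 16 calendar days after November 29, 2024 is December 15, 2024. That falls on a Sunday, so it rolls to the next business day, Monday, December 16, 2024.

December 16, 2024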